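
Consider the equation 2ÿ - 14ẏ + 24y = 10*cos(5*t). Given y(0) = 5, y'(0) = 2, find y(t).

Divide through by 2: y'' - 7y' + 12y = 5*cos(5*t).
Characteristic equation r² - 7r + 12 = 0 factors as (r - 4)(r - 3) = 0, so r = 4, 3.
Hence y_h = C1*exp(4*t) + C2*exp(3*t).
Try y_p = A*cos(5*t) + B*sin(5*t). Substituting and equating the coefficients of cos(5t) and sin(5t) gives A = -65/1394, B = -175/1394, so y_p = -175*sin(5*t)/1394 - 65*cos(5*t)/1394.
General solution: y = -175*sin(5*t)/1394 - 65*cos(5*t)/1394 + C1*exp(4*t) + C2*exp(3*t).
Apply the initial conditions: y(0) = -65/1394 + C1 + C2 = 5 and y'(0) = -875/1394 + 3*C2 + 4*C1 = 2. Solving gives C1 = -513/41, C2 = 597/34.

y = -513*exp(4*t)/41 - 175*sin(5*t)/1394 - 65*cos(5*t)/1394 + 597*exp(3*t)/34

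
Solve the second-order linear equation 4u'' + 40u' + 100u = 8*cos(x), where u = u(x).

u = 5*sin(x)/169 + 12*cos(x)/169 + C1*exp(-5*x) + C2*x*exp(-5*x)

Divide through by 4: u'' + 10u' + 25u = 2*cos(x).
Characteristic equation r² + 10r + 25 = 0 has discriminant (10)² - 4·(25) = 0, so r = -5 is a repeated root.
Hence u_h = (C1 + C2*x)*exp(-5*x).
Try u_p = A*cos(x) + B*sin(x). Substituting and equating the coefficients of cos(x) and sin(x) gives A = 12/169, B = 5/169, so u_p = 5*sin(x)/169 + 12*cos(x)/169.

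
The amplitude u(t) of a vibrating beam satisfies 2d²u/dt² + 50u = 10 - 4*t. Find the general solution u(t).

Divide through by 2: u'' + 25u = 5 - 2*t.
Characteristic equation r² + 25 = 0 has discriminant (0)² - 4·(25) = -100 < 0, so r = ± 5i.
Hence u_h = C1*cos(5*t) + C2*sin(5*t).
For the particular solution try u_p = A0 + A1*t. Substituting and matching coefficients of each power of t gives A0 = 1/5, A1 = -2/25, so u_p = 1/5 - 2*t/25.

u = 1/5 - 2*t/25 + C1*cos(5*t) + C2*sin(5*t)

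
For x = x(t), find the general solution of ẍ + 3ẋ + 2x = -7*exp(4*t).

Characteristic equation r² + 3r + 2 = 0 factors as (r + 1)(r + 2) = 0, so r = -1, -2.
Hence x_h = C1*exp(-t) + C2*exp(-2*t).
Try x_p = A*exp(4*t). Substituting into the equation and dividing by exp(4*t) gives A = -7/30, so x_p = -7*exp(4*t)/30.

x = -7*exp(4*t)/30 + C1*exp(-t) + C2*exp(-2*t)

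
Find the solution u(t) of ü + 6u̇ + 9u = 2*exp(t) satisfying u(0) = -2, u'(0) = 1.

Characteristic equation r² + 6r + 9 = 0 has discriminant (6)² - 4·(9) = 0, so r = -3 is a repeated root.
Hence u_h = (C1 + C2*t)*exp(-3*t).
Try u_p = A*exp(t). Substituting into the equation and dividing by exp(t) gives A = 1/8, so u_p = exp(t)/8.
General solution: u = exp(t)/8 + C1*exp(-3*t) + C2*t*exp(-3*t).
Apply the initial conditions: u(0) = 1/8 + C1 = -2 and u'(0) = 1/8 + C2 - 3*C1 = 1. Solving gives C1 = -17/8, C2 = -11/2.

u = -17*exp(-3*t)/8 + exp(t)/8 - 11*t*exp(-3*t)/2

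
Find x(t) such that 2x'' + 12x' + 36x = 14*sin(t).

x = -42*cos(t)/325 + 119*sin(t)/325 + C1*cos(3*t)*exp(-3*t) + C2*exp(-3*t)*sin(3*t)

Divide through by 2: x'' + 6x' + 18x = 7*sin(t).
Characteristic equation r² + 6r + 18 = 0 has discriminant (6)² - 4·(18) = -36 < 0, so r = -3 ± 3i.
Hence x_h = C1*cos(3*t)*exp(-3*t) + C2*exp(-3*t)*sin(3*t).
Try x_p = A*cos(t) + B*sin(t). Substituting and equating the coefficients of cos(t) and sin(t) gives A = -42/325, B = 119/325, so x_p = -42*cos(t)/325 + 119*sin(t)/325.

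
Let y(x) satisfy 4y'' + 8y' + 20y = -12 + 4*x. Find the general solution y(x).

y = -17/25 + x/5 + C1*cos(2*x)*exp(-x) + C2*exp(-x)*sin(2*x)

Divide through by 4: y'' + 2y' + 5y = -3 + x.
Characteristic equation r² + 2r + 5 = 0 has discriminant (2)² - 4·(5) = -16 < 0, so r = -1 ± 2i.
Hence y_h = C1*cos(2*x)*exp(-x) + C2*exp(-x)*sin(2*x).
For the particular solution try y_p = A0 + A1*x. Substituting and matching coefficients of each power of x gives A0 = -17/25, A1 = 1/5, so y_p = -17/25 + x/5.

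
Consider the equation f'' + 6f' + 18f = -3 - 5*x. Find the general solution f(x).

f = -2/27 - 5*x/18 + C1*cos(3*x)*exp(-3*x) + C2*exp(-3*x)*sin(3*x)

Characteristic equation r² + 6r + 18 = 0 has discriminant (6)² - 4·(18) = -36 < 0, so r = -3 ± 3i.
Hence f_h = C1*cos(3*x)*exp(-3*x) + C2*exp(-3*x)*sin(3*x).
For the particular solution try f_p = A0 + A1*x. Substituting and matching coefficients of each power of x gives A0 = -2/27, A1 = -5/18, so f_p = -2/27 - 5*x/18.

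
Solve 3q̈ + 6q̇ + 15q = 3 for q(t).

q = 1/5 + C1*cos(2*t)*exp(-t) + C2*exp(-t)*sin(2*t)

Divide through by 3: q'' + 2q' + 5q = 1.
Characteristic equation r² + 2r + 5 = 0 has discriminant (2)² - 4·(5) = -16 < 0, so r = -1 ± 2i.
Hence q_h = C1*cos(2*t)*exp(-t) + C2*exp(-t)*sin(2*t).
For the particular solution try q_p = A0. Substituting and matching coefficients of each power of t gives A0 = 1/5, so q_p = 1/5.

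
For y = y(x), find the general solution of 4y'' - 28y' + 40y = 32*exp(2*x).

y = C1*exp(2*x) + C2*exp(5*x) - 8*x*exp(2*x)/3

Divide through by 4: y'' - 7y' + 10y = 8*exp(2*x).
Characteristic equation r² - 7r + 10 = 0 factors as (r - 2)(r - 5) = 0, so r = 2, 5.
Hence y_h = C1*exp(2*x) + C2*exp(5*x).
Since exp(2*x) solves the homogeneous equation (r = 2 is a root of multiplicity 1), multiply the trial by x. Try y_p = A*x*exp(2*x). Substituting into the equation and dividing by exp(2*x) gives A = -8/3, so y_p = -8*x*exp(2*x)/3.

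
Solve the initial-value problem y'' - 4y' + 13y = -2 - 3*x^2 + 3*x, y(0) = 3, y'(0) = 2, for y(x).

Characteristic equation r² - 4r + 13 = 0 has discriminant (-4)² - 4·(13) = -36 < 0, so r = 2 ± 3i.
Hence y_h = C1*cos(3*x)*exp(2*x) + C2*exp(2*x)*sin(3*x).
For the particular solution try y_p = A0 + A1*x + A2*x^2. Substituting and matching coefficients of each power of x gives A0 = -200/2197, A1 = 15/169, A2 = -3/13, so y_p = -200/2197 - 3*x^2/13 + 15*x/169.
General solution: y = -200/2197 - 3*x^2/13 + 15*x/169 + C1*cos(3*x)*exp(2*x) + C2*exp(2*x)*sin(3*x).
Apply the initial conditions: y(0) = -200/2197 + C1 = 3 and y'(0) = 15/169 + 2*C1 + 3*C2 = 2. Solving gives C1 = 6791/2197, C2 = -9383/6591.

y = -200/2197 - 3*x**2/13 + 15*x/169 - 9383*exp(2*x)*sin(3*x)/6591 + 6791*cos(3*x)*exp(2*x)/2197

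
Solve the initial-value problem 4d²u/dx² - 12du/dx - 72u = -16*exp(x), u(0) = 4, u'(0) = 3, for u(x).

u = exp(x)/5 + 20*exp(-3*x)/9 + 71*exp(6*x)/45

Divide through by 4: u'' - 3u' - 18u = -4*exp(x).
Characteristic equation r² - 3r - 18 = 0 factors as (r - 6)(r + 3) = 0, so r = 6, -3.
Hence u_h = C1*exp(6*x) + C2*exp(-3*x).
Try u_p = A*exp(x). Substituting into the equation and dividing by exp(x) gives A = 1/5, so u_p = exp(x)/5.
General solution: u = exp(x)/5 + C1*exp(6*x) + C2*exp(-3*x).
Apply the initial conditions: u(0) = 1/5 + C1 + C2 = 4 and u'(0) = 1/5 - 3*C2 + 6*C1 = 3. Solving gives C1 = 71/45, C2 = 20/9.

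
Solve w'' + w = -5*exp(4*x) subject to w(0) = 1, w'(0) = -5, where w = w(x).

Characteristic equation r² + 1 = 0 has discriminant (0)² - 4·(1) = -4 < 0, so r = ± i.
Hence w_h = C1*cos(x) + C2*sin(x).
Try w_p = A*exp(4*x). Substituting into the equation and dividing by exp(4*x) gives A = -5/17, so w_p = -5*exp(4*x)/17.
General solution: w = -5*exp(4*x)/17 + C1*cos(x) + C2*sin(x).
Apply the initial conditions: w(0) = -5/17 + C1 = 1 and w'(0) = -20/17 + C2 = -5. Solving gives C1 = 22/17, C2 = -65/17.

w = -65*sin(x)/17 - 5*exp(4*x)/17 + 22*cos(x)/17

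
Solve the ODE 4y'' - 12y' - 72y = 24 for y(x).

Divide through by 4: y'' - 3y' - 18y = 6.
Characteristic equation r² - 3r - 18 = 0 factors as (r + 3)(r - 6) = 0, so r = -3, 6.
Hence y_h = C1*exp(-3*x) + C2*exp(6*x).
For the particular solution try y_p = A0. Substituting and matching coefficients of each power of x gives A0 = -1/3, so y_p = -1/3.

y = -1/3 + C1*exp(-3*x) + C2*exp(6*x)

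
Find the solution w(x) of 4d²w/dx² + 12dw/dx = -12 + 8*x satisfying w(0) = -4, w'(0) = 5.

Divide through by 4: w'' + 3w' = -3 + 2*x.
Characteristic equation r² + 3r = 0 factors as (r + 3)r = 0, so r = -3, 0.
Hence w_h = C1*exp(-3*x) + C2.
Since 0 is a characteristic root (multiplicity 1), multiply the polynomial trial by x: try w_p = x*(A0 + A1*x). Substituting and matching coefficients of each power of x gives A0 = -11/9, A1 = 1/3, so w_p = -11*x/9 + x^2/3.
General solution: w = C2 - 11*x/9 + x^2/3 + C1*exp(-3*x).
Apply the initial conditions: w(0) = C1 + C2 = -4 and w'(0) = -11/9 - 3*C1 = 5. Solving gives C1 = -56/27, C2 = -52/27.

w = -52/27 - 56*exp(-3*x)/27 - 11*x/9 + x**2/3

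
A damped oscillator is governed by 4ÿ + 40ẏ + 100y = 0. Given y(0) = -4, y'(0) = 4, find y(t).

Divide through by 4: y'' + 10y' + 25y = 0.
Characteristic equation r² + 10r + 25 = 0 has discriminant (10)² - 4·(25) = 0, so r = -5 is a repeated root.
Hence y_h = (C1 + C2*t)*exp(-5*t).
Apply the initial conditions: y(0) = C1 = -4 and y'(0) = C2 - 5*C1 = 4. Solving gives C1 = -4, C2 = -16.

y = -4*exp(-5*t) - 16*t*exp(-5*t)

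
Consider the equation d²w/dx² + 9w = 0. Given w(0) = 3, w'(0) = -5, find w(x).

w = 3*cos(3*x) - 5*sin(3*x)/3

Characteristic equation r² + 9 = 0 has discriminant (0)² - 4·(9) = -36 < 0, so r = ± 3i.
Hence w_h = C1*cos(3*x) + C2*sin(3*x).
Apply the initial conditions: w(0) = C1 = 3 and w'(0) = 3*C2 = -5. Solving gives C1 = 3, C2 = -5/3.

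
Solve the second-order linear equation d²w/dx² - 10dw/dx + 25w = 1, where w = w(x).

Characteristic equation r² - 10r + 25 = 0 has discriminant (-10)² - 4·(25) = 0, so r = 5 is a repeated root.
Hence w_h = (C1 + C2*x)*exp(5*x).
For the particular solution try w_p = A0. Substituting and matching coefficients of each power of x gives A0 = 1/25, so w_p = 1/25.

w = 1/25 + C1*exp(5*x) + C2*x*exp(5*x)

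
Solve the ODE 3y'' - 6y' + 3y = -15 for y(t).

Divide through by 3: y'' - 2y' + y = -5.
Characteristic equation r² - 2r + 1 = 0 has discriminant (-2)² - 4·(1) = 0, so r = 1 is a repeated root.
Hence y_h = (C1 + C2*t)*exp(t).
For the particular solution try y_p = A0. Substituting and matching coefficients of each power of t gives A0 = -5, so y_p = -5.

y = -5 + C1*exp(t) + C2*t*exp(t)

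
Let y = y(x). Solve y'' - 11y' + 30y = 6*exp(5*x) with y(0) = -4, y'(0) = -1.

y = -29*exp(5*x) + 25*exp(6*x) - 6*x*exp(5*x)

Characteristic equation r² - 11r + 30 = 0 factors as (r - 6)(r - 5) = 0, so r = 6, 5.
Hence y_h = C1*exp(6*x) + C2*exp(5*x).
Since exp(5*x) solves the homogeneous equation (r = 5 is a root of multiplicity 1), multiply the trial by x. Try y_p = A*x*exp(5*x). Substituting into the equation and dividing by exp(5*x) gives A = -6, so y_p = -6*x*exp(5*x).
General solution: y = C1*exp(6*x) + C2*exp(5*x) - 6*x*exp(5*x).
Apply the initial conditions: y(0) = C1 + C2 = -4 and y'(0) = -6 + 5*C2 + 6*C1 = -1. Solving gives C1 = 25, C2 = -29.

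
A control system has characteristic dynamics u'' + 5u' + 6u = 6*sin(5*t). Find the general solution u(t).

u = -75*cos(5*t)/493 - 57*sin(5*t)/493 + C1*exp(-3*t) + C2*exp(-2*t)

Characteristic equation r² + 5r + 6 = 0 factors as (r + 3)(r + 2) = 0, so r = -3, -2.
Hence u_h = C1*exp(-3*t) + C2*exp(-2*t).
Try u_p = A*cos(5*t) + B*sin(5*t). Substituting and equating the coefficients of cos(5t) and sin(5t) gives A = -75/493, B = -57/493, so u_p = -75*cos(5*t)/493 - 57*sin(5*t)/493.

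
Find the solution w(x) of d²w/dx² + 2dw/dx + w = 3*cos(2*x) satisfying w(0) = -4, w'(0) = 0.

w = -91*exp(-x)/25 - 9*cos(2*x)/25 + 12*sin(2*x)/25 - 23*x*exp(-x)/5

Characteristic equation r² + 2r + 1 = 0 has discriminant (2)² - 4·(1) = 0, so r = -1 is a repeated root.
Hence w_h = (C1 + C2*x)*exp(-x).
Try w_p = A*cos(2*x) + B*sin(2*x). Substituting and equating the coefficients of cos(2x) and sin(2x) gives A = -9/25, B = 12/25, so w_p = -9*cos(2*x)/25 + 12*sin(2*x)/25.
General solution: w = -9*cos(2*x)/25 + 12*sin(2*x)/25 + C1*exp(-x) + C2*x*exp(-x).
Apply the initial conditions: w(0) = -9/25 + C1 = -4 and w'(0) = 24/25 + C2 - C1 = 0. Solving gives C1 = -91/25, C2 = -23/5.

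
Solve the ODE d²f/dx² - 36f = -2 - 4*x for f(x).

Characteristic equation r² - 36 = 0 factors as (r - 6)(r + 6) = 0, so r = 6, -6.
Hence f_h = C1*exp(6*x) + C2*exp(-6*x).
For the particular solution try f_p = A0 + A1*x. Substituting and matching coefficients of each power of x gives A0 = 1/18, A1 = 1/9, so f_p = 1/18 + x/9.

f = 1/18 + x/9 + C1*exp(6*x) + C2*exp(-6*x)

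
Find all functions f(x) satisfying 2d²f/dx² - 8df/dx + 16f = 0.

f = C1*cos(2*x)*exp(2*x) + C2*exp(2*x)*sin(2*x)

Divide through by 2: f'' - 4f' + 8f = 0.
Characteristic equation r² - 4r + 8 = 0 has discriminant (-4)² - 4·(8) = -16 < 0, so r = 2 ± 2i.
Hence f_h = C1*cos(2*x)*exp(2*x) + C2*exp(2*x)*sin(2*x).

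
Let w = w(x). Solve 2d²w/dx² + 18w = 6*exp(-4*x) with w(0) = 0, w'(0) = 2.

w = -3*cos(3*x)/25 + 3*exp(-4*x)/25 + 62*sin(3*x)/75

Divide through by 2: w'' + 9w = 3*exp(-4*x).
Characteristic equation r² + 9 = 0 has discriminant (0)² - 4·(9) = -36 < 0, so r = ± 3i.
Hence w_h = C1*cos(3*x) + C2*sin(3*x).
Try w_p = A*exp(-4*x). Substituting into the equation and dividing by exp(-4*x) gives A = 3/25, so w_p = 3*exp(-4*x)/25.
General solution: w = 3*exp(-4*x)/25 + C1*cos(3*x) + C2*sin(3*x).
Apply the initial conditions: w(0) = 3/25 + C1 = 0 and w'(0) = -12/25 + 3*C2 = 2. Solving gives C1 = -3/25, C2 = 62/75.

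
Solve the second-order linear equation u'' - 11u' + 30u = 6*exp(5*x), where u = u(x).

u = C1*exp(6*x) + C2*exp(5*x) - 6*x*exp(5*x)

Characteristic equation r² - 11r + 30 = 0 factors as (r - 6)(r - 5) = 0, so r = 6, 5.
Hence u_h = C1*exp(6*x) + C2*exp(5*x).
Since exp(5*x) solves the homogeneous equation (r = 5 is a root of multiplicity 1), multiply the trial by x. Try u_p = A*x*exp(5*x). Substituting into the equation and dividing by exp(5*x) gives A = -6, so u_p = -6*x*exp(5*x).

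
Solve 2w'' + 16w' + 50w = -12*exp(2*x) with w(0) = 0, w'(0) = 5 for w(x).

w = -2*exp(2*x)/15 + 2*cos(3*x)*exp(-4*x)/15 + 29*exp(-4*x)*sin(3*x)/15

Divide through by 2: w'' + 8w' + 25w = -6*exp(2*x).
Characteristic equation r² + 8r + 25 = 0 has discriminant (8)² - 4·(25) = -36 < 0, so r = -4 ± 3i.
Hence w_h = C1*cos(3*x)*exp(-4*x) + C2*exp(-4*x)*sin(3*x).
Try w_p = A*exp(2*x). Substituting into the equation and dividing by exp(2*x) gives A = -2/15, so w_p = -2*exp(2*x)/15.
General solution: w = -2*exp(2*x)/15 + C1*cos(3*x)*exp(-4*x) + C2*exp(-4*x)*sin(3*x).
Apply the initial conditions: w(0) = -2/15 + C1 = 0 and w'(0) = -4/15 - 4*C1 + 3*C2 = 5. Solving gives C1 = 2/15, C2 = 29/15.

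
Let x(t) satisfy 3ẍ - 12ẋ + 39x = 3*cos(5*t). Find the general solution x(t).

x = -5*sin(5*t)/136 - 3*cos(5*t)/136 + C1*cos(3*t)*exp(2*t) + C2*exp(2*t)*sin(3*t)

Divide through by 3: x'' - 4x' + 13x = cos(5*t).
Characteristic equation r² - 4r + 13 = 0 has discriminant (-4)² - 4·(13) = -36 < 0, so r = 2 ± 3i.
Hence x_h = C1*cos(3*t)*exp(2*t) + C2*exp(2*t)*sin(3*t).
Try x_p = A*cos(5*t) + B*sin(5*t). Substituting and equating the coefficients of cos(5t) and sin(5t) gives A = -3/136, B = -5/136, so x_p = -5*sin(5*t)/136 - 3*cos(5*t)/136.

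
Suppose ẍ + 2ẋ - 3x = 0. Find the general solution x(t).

x = C1*exp(t) + C2*exp(-3*t)

Characteristic equation r² + 2r - 3 = 0 factors as (r - 1)(r + 3) = 0, so r = 1, -3.
Hence x_h = C1*exp(t) + C2*exp(-3*t).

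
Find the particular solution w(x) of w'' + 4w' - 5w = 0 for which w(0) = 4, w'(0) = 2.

w = exp(-5*x)/3 + 11*exp(x)/3

Characteristic equation r² + 4r - 5 = 0 factors as (r + 5)(r - 1) = 0, so r = -5, 1.
Hence w_h = C1*exp(-5*x) + C2*exp(x).
Apply the initial conditions: w(0) = C1 + C2 = 4 and w'(0) = C2 - 5*C1 = 2. Solving gives C1 = 1/3, C2 = 11/3.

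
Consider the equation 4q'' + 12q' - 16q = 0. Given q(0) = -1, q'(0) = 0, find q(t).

q = -4*exp(t)/5 - exp(-4*t)/5

Divide through by 4: q'' + 3q' - 4q = 0.
Characteristic equation r² + 3r - 4 = 0 factors as (r + 4)(r - 1) = 0, so r = -4, 1.
Hence q_h = C1*exp(-4*t) + C2*exp(t).
Apply the initial conditions: q(0) = C1 + C2 = -1 and q'(0) = C2 - 4*C1 = 0. Solving gives C1 = -1/5, C2 = -4/5.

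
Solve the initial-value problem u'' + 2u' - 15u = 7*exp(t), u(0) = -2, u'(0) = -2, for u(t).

u = -17*exp(3*t)/16 - 17*exp(-5*t)/48 - 7*exp(t)/12

Characteristic equation r² + 2r - 15 = 0 factors as (r - 3)(r + 5) = 0, so r = 3, -5.
Hence u_h = C1*exp(3*t) + C2*exp(-5*t).
Try u_p = A*exp(t). Substituting into the equation and dividing by exp(t) gives A = -7/12, so u_p = -7*exp(t)/12.
General solution: u = -7*exp(t)/12 + C1*exp(3*t) + C2*exp(-5*t).
Apply the initial conditions: u(0) = -7/12 + C1 + C2 = -2 and u'(0) = -7/12 - 5*C2 + 3*C1 = -2. Solving gives C1 = -17/16, C2 = -17/48.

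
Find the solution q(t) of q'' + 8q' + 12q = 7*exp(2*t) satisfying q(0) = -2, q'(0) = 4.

Characteristic equation r² + 8r + 12 = 0 factors as (r + 2)(r + 6) = 0, so r = -2, -6.
Hence q_h = C1*exp(-2*t) + C2*exp(-6*t).
Try q_p = A*exp(2*t). Substituting into the equation and dividing by exp(2*t) gives A = 7/32, so q_p = 7*exp(2*t)/32.
General solution: q = 7*exp(2*t)/32 + C1*exp(-2*t) + C2*exp(-6*t).
Apply the initial conditions: q(0) = 7/32 + C1 + C2 = -2 and q'(0) = 7/16 - 6*C2 - 2*C1 = 4. Solving gives C1 = -39/16, C2 = 7/32.

q = -39*exp(-2*t)/16 + 7*exp(-6*t)/32 + 7*exp(2*t)/32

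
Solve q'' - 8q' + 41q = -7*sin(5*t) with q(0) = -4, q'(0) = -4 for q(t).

Characteristic equation r² - 8r + 41 = 0 has discriminant (-8)² - 4·(41) = -100 < 0, so r = 4 ± 5i.
Hence q_h = C1*cos(5*t)*exp(4*t) + C2*exp(4*t)*sin(5*t).
Try q_p = A*cos(5*t) + B*sin(5*t). Substituting and equating the coefficients of cos(5t) and sin(5t) gives A = -35/232, B = -7/116, so q_p = -35*cos(5*t)/232 - 7*sin(5*t)/116.
General solution: q = -35*cos(5*t)/232 - 7*sin(5*t)/116 + C1*cos(5*t)*exp(4*t) + C2*exp(4*t)*sin(5*t).
Apply the initial conditions: q(0) = -35/232 + C1 = -4 and q'(0) = -35/116 + 4*C1 + 5*C2 = -4. Solving gives C1 = -893/232, C2 = 1357/580.

q = -35*cos(5*t)/232 - 7*sin(5*t)/116 - 893*cos(5*t)*exp(4*t)/232 + 1357*exp(4*t)*sin(5*t)/580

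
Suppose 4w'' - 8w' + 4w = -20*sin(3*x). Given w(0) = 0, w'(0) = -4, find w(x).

Divide through by 4: w'' - 2w' + w = -5*sin(3*x).
Characteristic equation r² - 2r + 1 = 0 has discriminant (-2)² - 4·(1) = 0, so r = 1 is a repeated root.
Hence w_h = (C1 + C2*x)*exp(x).
Try w_p = A*cos(3*x) + B*sin(3*x). Substituting and equating the coefficients of cos(3x) and sin(3x) gives A = -3/10, B = 2/5, so w_p = -3*cos(3*x)/10 + 2*sin(3*x)/5.
General solution: w = -3*cos(3*x)/10 + 2*sin(3*x)/5 + C1*exp(x) + C2*x*exp(x).
Apply the initial conditions: w(0) = -3/10 + C1 = 0 and w'(0) = 6/5 + C1 + C2 = -4. Solving gives C1 = 3/10, C2 = -11/2.

w = -3*cos(3*x)/10 + 2*sin(3*x)/5 + 3*exp(x)/10 - 11*x*exp(x)/2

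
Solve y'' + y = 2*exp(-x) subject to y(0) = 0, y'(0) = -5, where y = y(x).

y = -cos(x) - 4*sin(x) + exp(-x)

Characteristic equation r² + 1 = 0 has discriminant (0)² - 4·(1) = -4 < 0, so r = ± i.
Hence y_h = C1*cos(x) + C2*sin(x).
Try y_p = A*exp(-x). Substituting into the equation and dividing by exp(-x) gives A = 1, so y_p = exp(-x).
General solution: y = C1*cos(x) + C2*sin(x) + exp(-x).
Apply the initial conditions: y(0) = 1 + C1 = 0 and y'(0) = -1 + C2 = -5. Solving gives C1 = -1, C2 = -4.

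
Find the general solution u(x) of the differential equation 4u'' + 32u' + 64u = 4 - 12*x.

u = 5/32 - 3*x/16 + C1*exp(-4*x) + C2*x*exp(-4*x)

Divide through by 4: u'' + 8u' + 16u = 1 - 3*x.
Characteristic equation r² + 8r + 16 = 0 has discriminant (8)² - 4·(16) = 0, so r = -4 is a repeated root.
Hence u_h = (C1 + C2*x)*exp(-4*x).
For the particular solution try u_p = A0 + A1*x. Substituting and matching coefficients of each power of x gives A0 = 5/32, A1 = -3/16, so u_p = 5/32 - 3*x/16.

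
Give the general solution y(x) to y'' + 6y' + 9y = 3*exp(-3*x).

y = C1*exp(-3*x) + 3*x**2*exp(-3*x)/2 + C2*x*exp(-3*x)

Characteristic equation r² + 6r + 9 = 0 has discriminant (6)² - 4·(9) = 0, so r = -3 is a repeated root.
Hence y_h = (C1 + C2*x)*exp(-3*x).
Since exp(-3*x) solves the homogeneous equation (r = -3 is a root of multiplicity 2), multiply the trial by x^2. Try y_p = A*x^2*exp(-3*x). Substituting into the equation and dividing by exp(-3*x) gives A = 3/2, so y_p = 3*x^2*exp(-3*x)/2.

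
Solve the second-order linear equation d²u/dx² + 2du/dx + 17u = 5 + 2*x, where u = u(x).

Characteristic equation r² + 2r + 17 = 0 has discriminant (2)² - 4·(17) = -64 < 0, so r = -1 ± 4i.
Hence u_h = C1*cos(4*x)*exp(-x) + C2*exp(-x)*sin(4*x).
For the particular solution try u_p = A0 + A1*x. Substituting and matching coefficients of each power of x gives A0 = 81/289, A1 = 2/17, so u_p = 81/289 + 2*x/17.

u = 81/289 + 2*x/17 + C1*cos(4*x)*exp(-x) + C2*exp(-x)*sin(4*x)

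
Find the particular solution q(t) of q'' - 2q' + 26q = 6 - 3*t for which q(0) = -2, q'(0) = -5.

q = 75/338 - 3*t/26 - 751*cos(5*t)*exp(t)/338 - 90*exp(t)*sin(5*t)/169

Characteristic equation r² - 2r + 26 = 0 has discriminant (-2)² - 4·(26) = -100 < 0, so r = 1 ± 5i.
Hence q_h = C1*cos(5*t)*exp(t) + C2*exp(t)*sin(5*t).
For the particular solution try q_p = A0 + A1*t. Substituting and matching coefficients of each power of t gives A0 = 75/338, A1 = -3/26, so q_p = 75/338 - 3*t/26.
General solution: q = 75/338 - 3*t/26 + C1*cos(5*t)*exp(t) + C2*exp(t)*sin(5*t).
Apply the initial conditions: q(0) = 75/338 + C1 = -2 and q'(0) = -3/26 + C1 + 5*C2 = -5. Solving gives C1 = -751/338, C2 = -90/169.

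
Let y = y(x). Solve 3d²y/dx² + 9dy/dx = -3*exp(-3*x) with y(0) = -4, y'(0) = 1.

Divide through by 3: y'' + 3y' = -exp(-3*x).
Characteristic equation r² + 3r = 0 factors as (r + 3)r = 0, so r = -3, 0.
Hence y_h = C1*exp(-3*x) + C2.
Since exp(-3*x) solves the homogeneous equation (r = -3 is a root of multiplicity 1), multiply the trial by x. Try y_p = A*x*exp(-3*x). Substituting into the equation and dividing by exp(-3*x) gives A = 1/3, so y_p = x*exp(-3*x)/3.
General solution: y = C2 + C1*exp(-3*x) + x*exp(-3*x)/3.
Apply the initial conditions: y(0) = C1 + C2 = -4 and y'(0) = 1/3 - 3*C1 = 1. Solving gives C1 = -2/9, C2 = -34/9.

y = -34/9 - 2*exp(-3*x)/9 + x*exp(-3*x)/3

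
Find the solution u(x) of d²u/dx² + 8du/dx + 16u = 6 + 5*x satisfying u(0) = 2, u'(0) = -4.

u = 7/32 + 5*x/16 + 57*exp(-4*x)/32 + 45*x*exp(-4*x)/16

Characteristic equation r² + 8r + 16 = 0 has discriminant (8)² - 4·(16) = 0, so r = -4 is a repeated root.
Hence u_h = (C1 + C2*x)*exp(-4*x).
For the particular solution try u_p = A0 + A1*x. Substituting and matching coefficients of each power of x gives A0 = 7/32, A1 = 5/16, so u_p = 7/32 + 5*x/16.
General solution: u = 7/32 + 5*x/16 + C1*exp(-4*x) + C2*x*exp(-4*x).
Apply the initial conditions: u(0) = 7/32 + C1 = 2 and u'(0) = 5/16 + C2 - 4*C1 = -4. Solving gives C1 = 57/32, C2 = 45/16.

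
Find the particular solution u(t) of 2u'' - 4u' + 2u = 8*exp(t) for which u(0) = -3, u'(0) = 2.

u = -3*exp(t) + 2*t**2*exp(t) + 5*t*exp(t)

Divide through by 2: u'' - 2u' + u = 4*exp(t).
Characteristic equation r² - 2r + 1 = 0 has discriminant (-2)² - 4·(1) = 0, so r = 1 is a repeated root.
Hence u_h = (C1 + C2*t)*exp(t).
Since exp(t) solves the homogeneous equation (r = 1 is a root of multiplicity 2), multiply the trial by t^2. Try u_p = A*t^2*exp(t). Substituting into the equation and dividing by exp(t) gives A = 2, so u_p = 2*t^2*exp(t).
General solution: u = C1*exp(t) + 2*t^2*exp(t) + C2*t*exp(t).
Apply the initial conditions: u(0) = C1 = -3 and u'(0) = C1 + C2 = 2. Solving gives C1 = -3, C2 = 5.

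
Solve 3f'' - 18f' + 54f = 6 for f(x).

f = 1/9 + C1*cos(3*x)*exp(3*x) + C2*exp(3*x)*sin(3*x)

Divide through by 3: f'' - 6f' + 18f = 2.
Characteristic equation r² - 6r + 18 = 0 has discriminant (-6)² - 4·(18) = -36 < 0, so r = 3 ± 3i.
Hence f_h = C1*cos(3*x)*exp(3*x) + C2*exp(3*x)*sin(3*x).
For the particular solution try f_p = A0. Substituting and matching coefficients of each power of x gives A0 = 1/9, so f_p = 1/9.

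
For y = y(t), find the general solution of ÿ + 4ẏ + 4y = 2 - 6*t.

y = 2 - 3*t/2 + C1*exp(-2*t) + C2*t*exp(-2*t)

Characteristic equation r² + 4r + 4 = 0 has discriminant (4)² - 4·(4) = 0, so r = -2 is a repeated root.
Hence y_h = (C1 + C2*t)*exp(-2*t).
For the particular solution try y_p = A0 + A1*t. Substituting and matching coefficients of each power of t gives A0 = 2, A1 = -3/2, so y_p = 2 - 3*t/2.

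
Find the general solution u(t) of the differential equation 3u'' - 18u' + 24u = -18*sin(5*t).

u = -180*cos(5*t)/1189 + 102*sin(5*t)/1189 + C1*exp(4*t) + C2*exp(2*t)

Divide through by 3: u'' - 6u' + 8u = -6*sin(5*t).
Characteristic equation r² - 6r + 8 = 0 factors as (r - 4)(r - 2) = 0, so r = 4, 2.
Hence u_h = C1*exp(4*t) + C2*exp(2*t).
Try u_p = A*cos(5*t) + B*sin(5*t). Substituting and equating the coefficients of cos(5t) and sin(5t) gives A = -180/1189, B = 102/1189, so u_p = -180*cos(5*t)/1189 + 102*sin(5*t)/1189.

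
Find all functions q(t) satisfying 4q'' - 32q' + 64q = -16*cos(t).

q = -60*cos(t)/289 + 32*sin(t)/289 + C1*exp(4*t) + C2*t*exp(4*t)

Divide through by 4: q'' - 8q' + 16q = -4*cos(t).
Characteristic equation r² - 8r + 16 = 0 has discriminant (-8)² - 4·(16) = 0, so r = 4 is a repeated root.
Hence q_h = (C1 + C2*t)*exp(4*t).
Try q_p = A*cos(t) + B*sin(t). Substituting and equating the coefficients of cos(t) and sin(t) gives A = -60/289, B = 32/289, so q_p = -60*cos(t)/289 + 32*sin(t)/289.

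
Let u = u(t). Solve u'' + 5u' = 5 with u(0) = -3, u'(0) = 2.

u = -14/5 + t - exp(-5*t)/5

Characteristic equation r² + 5r = 0 factors as (r + 5)r = 0, so r = -5, 0.
Hence u_h = C1*exp(-5*t) + C2.
Since 0 is a characteristic root (multiplicity 1), multiply the polynomial trial by t: try u_p = A0*t. Substituting and matching coefficients of each power of t gives A0 = 1, so u_p = t.
General solution: u = C2 + t + C1*exp(-5*t).
Apply the initial conditions: u(0) = C1 + C2 = -3 and u'(0) = 1 - 5*C1 = 2. Solving gives C1 = -1/5, C2 = -14/5.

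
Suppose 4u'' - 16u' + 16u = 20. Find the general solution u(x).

Divide through by 4: u'' - 4u' + 4u = 5.
Characteristic equation r² - 4r + 4 = 0 has discriminant (-4)² - 4·(4) = 0, so r = 2 is a repeated root.
Hence u_h = (C1 + C2*x)*exp(2*x).
For the particular solution try u_p = A0. Substituting and matching coefficients of each power of x gives A0 = 5/4, so u_p = 5/4.

u = 5/4 + C1*exp(2*x) + C2*x*exp(2*x)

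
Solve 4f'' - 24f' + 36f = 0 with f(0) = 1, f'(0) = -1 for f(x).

Divide through by 4: f'' - 6f' + 9f = 0.
Characteristic equation r² - 6r + 9 = 0 has discriminant (-6)² - 4·(9) = 0, so r = 3 is a repeated root.
Hence f_h = (C1 + C2*x)*exp(3*x).
Apply the initial conditions: f(0) = C1 = 1 and f'(0) = C2 + 3*C1 = -1. Solving gives C1 = 1, C2 = -4.

f = -4*x*exp(3*x) + exp(3*x)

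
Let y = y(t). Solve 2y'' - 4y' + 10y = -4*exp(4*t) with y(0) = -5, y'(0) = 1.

y = -2*exp(4*t)/13 - 63*cos(2*t)*exp(t)/13 + 42*exp(t)*sin(2*t)/13

Divide through by 2: y'' - 2y' + 5y = -2*exp(4*t).
Characteristic equation r² - 2r + 5 = 0 has discriminant (-2)² - 4·(5) = -16 < 0, so r = 1 ± 2i.
Hence y_h = C1*cos(2*t)*exp(t) + C2*exp(t)*sin(2*t).
Try y_p = A*exp(4*t). Substituting into the equation and dividing by exp(4*t) gives A = -2/13, so y_p = -2*exp(4*t)/13.
General solution: y = -2*exp(4*t)/13 + C1*cos(2*t)*exp(t) + C2*exp(t)*sin(2*t).
Apply the initial conditions: y(0) = -2/13 + C1 = -5 and y'(0) = -8/13 + C1 + 2*C2 = 1. Solving gives C1 = -63/13, C2 = 42/13.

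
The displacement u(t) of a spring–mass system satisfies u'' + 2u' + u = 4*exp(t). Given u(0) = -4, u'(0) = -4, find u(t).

Characteristic equation r² + 2r + 1 = 0 has discriminant (2)² - 4·(1) = 0, so r = -1 is a repeated root.
Hence u_h = (C1 + C2*t)*exp(-t).
Try u_p = A*exp(t). Substituting into the equation and dividing by exp(t) gives A = 1, so u_p = exp(t).
General solution: u = C1*exp(-t) + C2*t*exp(-t) + exp(t).
Apply the initial conditions: u(0) = 1 + C1 = -4 and u'(0) = 1 + C2 - C1 = -4. Solving gives C1 = -5, C2 = -10.

u = -5*exp(-t) - 10*t*exp(-t) + exp(t)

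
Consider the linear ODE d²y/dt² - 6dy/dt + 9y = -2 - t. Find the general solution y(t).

y = -8/27 - t/9 + C1*exp(3*t) + C2*t*exp(3*t)

Characteristic equation r² - 6r + 9 = 0 has discriminant (-6)² - 4·(9) = 0, so r = 3 is a repeated root.
Hence y_h = (C1 + C2*t)*exp(3*t).
For the particular solution try y_p = A0 + A1*t. Substituting and matching coefficients of each power of t gives A0 = -8/27, A1 = -1/9, so y_p = -8/27 - t/9.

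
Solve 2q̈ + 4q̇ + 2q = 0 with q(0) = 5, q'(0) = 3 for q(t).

Divide through by 2: q'' + 2q' + q = 0.
Characteristic equation r² + 2r + 1 = 0 has discriminant (2)² - 4·(1) = 0, so r = -1 is a repeated root.
Hence q_h = (C1 + C2*t)*exp(-t).
Apply the initial conditions: q(0) = C1 = 5 and q'(0) = C2 - C1 = 3. Solving gives C1 = 5, C2 = 8.

q = 5*exp(-t) + 8*t*exp(-t)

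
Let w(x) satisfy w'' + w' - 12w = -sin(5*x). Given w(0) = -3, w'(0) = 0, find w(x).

w = -59*exp(3*x)/34 - 52*exp(-4*x)/41 + 5*cos(5*x)/1394 + 37*sin(5*x)/1394

Characteristic equation r² + r - 12 = 0 factors as (r + 4)(r - 3) = 0, so r = -4, 3.
Hence w_h = C1*exp(-4*x) + C2*exp(3*x).
Try w_p = A*cos(5*x) + B*sin(5*x). Substituting and equating the coefficients of cos(5x) and sin(5x) gives A = 5/1394, B = 37/1394, so w_p = 5*cos(5*x)/1394 + 37*sin(5*x)/1394.
General solution: w = 5*cos(5*x)/1394 + 37*sin(5*x)/1394 + C1*exp(-4*x) + C2*exp(3*x).
Apply the initial conditions: w(0) = 5/1394 + C1 + C2 = -3 and w'(0) = 185/1394 - 4*C1 + 3*C2 = 0. Solving gives C1 = -52/41, C2 = -59/34.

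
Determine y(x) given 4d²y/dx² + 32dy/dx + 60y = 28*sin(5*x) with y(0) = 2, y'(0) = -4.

y = -27*exp(-5*x)/20 - 14*cos(5*x)/85 - 7*sin(5*x)/170 + 239*exp(-3*x)/68

Divide through by 4: y'' + 8y' + 15y = 7*sin(5*x).
Characteristic equation r² + 8r + 15 = 0 factors as (r + 3)(r + 5) = 0, so r = -3, -5.
Hence y_h = C1*exp(-3*x) + C2*exp(-5*x).
Try y_p = A*cos(5*x) + B*sin(5*x). Substituting and equating the coefficients of cos(5x) and sin(5x) gives A = -14/85, B = -7/170, so y_p = -14*cos(5*x)/85 - 7*sin(5*x)/170.
General solution: y = -14*cos(5*x)/85 - 7*sin(5*x)/170 + C1*exp(-3*x) + C2*exp(-5*x).
Apply the initial conditions: y(0) = -14/85 + C1 + C2 = 2 and y'(0) = -7/34 - 5*C2 - 3*C1 = -4. Solving gives C1 = 239/68, C2 = -27/20.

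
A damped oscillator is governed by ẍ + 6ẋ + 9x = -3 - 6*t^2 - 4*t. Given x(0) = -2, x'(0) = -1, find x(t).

x = -13/27 - 41*exp(-3*t)/27 - 2*t**2/3 + 4*t/9 - 6*t*exp(-3*t)

Characteristic equation r² + 6r + 9 = 0 has discriminant (6)² - 4·(9) = 0, so r = -3 is a repeated root.
Hence x_h = (C1 + C2*t)*exp(-3*t).
For the particular solution try x_p = A0 + A1*t + A2*t^2. Substituting and matching coefficients of each power of t gives A0 = -13/27, A1 = 4/9, A2 = -2/3, so x_p = -13/27 - 2*t^2/3 + 4*t/9.
General solution: x = -13/27 - 2*t^2/3 + 4*t/9 + C1*exp(-3*t) + C2*t*exp(-3*t).
Apply the initial conditions: x(0) = -13/27 + C1 = -2 and x'(0) = 4/9 + C2 - 3*C1 = -1. Solving gives C1 = -41/27, C2 = -6.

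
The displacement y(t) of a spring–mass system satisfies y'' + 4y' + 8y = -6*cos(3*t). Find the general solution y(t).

Characteristic equation r² + 4r + 8 = 0 has discriminant (4)² - 4·(8) = -16 < 0, so r = -2 ± 2i.
Hence y_h = C1*cos(2*t)*exp(-2*t) + C2*exp(-2*t)*sin(2*t).
Try y_p = A*cos(3*t) + B*sin(3*t). Substituting and equating the coefficients of cos(3t) and sin(3t) gives A = 6/145, B = -72/145, so y_p = -72*sin(3*t)/145 + 6*cos(3*t)/145.

y = -72*sin(3*t)/145 + 6*cos(3*t)/145 + C1*cos(2*t)*exp(-2*t) + C2*exp(-2*t)*sin(2*t)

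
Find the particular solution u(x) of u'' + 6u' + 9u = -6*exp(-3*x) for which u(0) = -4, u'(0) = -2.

Characteristic equation r² + 6r + 9 = 0 has discriminant (6)² - 4·(9) = 0, so r = -3 is a repeated root.
Hence u_h = (C1 + C2*x)*exp(-3*x).
Since exp(-3*x) solves the homogeneous equation (r = -3 is a root of multiplicity 2), multiply the trial by x^2. Try u_p = A*x^2*exp(-3*x). Substituting into the equation and dividing by exp(-3*x) gives A = -3, so u_p = -3*x^2*exp(-3*x).
General solution: u = C1*exp(-3*x) - 3*x^2*exp(-3*x) + C2*x*exp(-3*x).
Apply the initial conditions: u(0) = C1 = -4 and u'(0) = C2 - 3*C1 = -2. Solving gives C1 = -4, C2 = -14.

u = -4*exp(-3*x) - 14*x*exp(-3*x) - 3*x**2*exp(-3*x)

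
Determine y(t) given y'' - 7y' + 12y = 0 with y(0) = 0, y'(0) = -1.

Characteristic equation r² - 7r + 12 = 0 factors as (r - 4)(r - 3) = 0, so r = 4, 3.
Hence y_h = C1*exp(4*t) + C2*exp(3*t).
Apply the initial conditions: y(0) = C1 + C2 = 0 and y'(0) = 3*C2 + 4*C1 = -1. Solving gives C1 = -1, C2 = 1.

y = -exp(4*t) + exp(3*t)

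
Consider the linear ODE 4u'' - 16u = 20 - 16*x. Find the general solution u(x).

u = -5/4 + x + C1*exp(2*x) + C2*exp(-2*x)

Divide through by 4: u'' - 4u = 5 - 4*x.
Characteristic equation r² - 4 = 0 factors as (r - 2)(r + 2) = 0, so r = 2, -2.
Hence u_h = C1*exp(2*x) + C2*exp(-2*x).
For the particular solution try u_p = A0 + A1*x. Substituting and matching coefficients of each power of x gives A0 = -5/4, A1 = 1, so u_p = -5/4 + x.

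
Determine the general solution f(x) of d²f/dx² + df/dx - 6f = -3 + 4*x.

f = 7/18 - 2*x/3 + C1*exp(2*x) + C2*exp(-3*x)

Characteristic equation r² + r - 6 = 0 factors as (r - 2)(r + 3) = 0, so r = 2, -3.
Hence f_h = C1*exp(2*x) + C2*exp(-3*x).
For the particular solution try f_p = A0 + A1*x. Substituting and matching coefficients of each power of x gives A0 = 7/18, A1 = -2/3, so f_p = 7/18 - 2*x/3.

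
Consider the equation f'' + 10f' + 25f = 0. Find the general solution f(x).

Characteristic equation r² + 10r + 25 = 0 has discriminant (10)² - 4·(25) = 0, so r = -5 is a repeated root.
Hence f_h = (C1 + C2*x)*exp(-5*x).

f = C1*exp(-5*x) + C2*x*exp(-5*x)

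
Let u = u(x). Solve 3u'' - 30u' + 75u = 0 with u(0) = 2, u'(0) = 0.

Divide through by 3: u'' - 10u' + 25u = 0.
Characteristic equation r² - 10r + 25 = 0 has discriminant (-10)² - 4·(25) = 0, so r = 5 is a repeated root.
Hence u_h = (C1 + C2*x)*exp(5*x).
Apply the initial conditions: u(0) = C1 = 2 and u'(0) = C2 + 5*C1 = 0. Solving gives C1 = 2, C2 = -10.

u = 2*exp(5*x) - 10*x*exp(5*x)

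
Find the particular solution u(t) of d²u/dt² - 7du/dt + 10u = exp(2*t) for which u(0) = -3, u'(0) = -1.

u = -43*exp(2*t)/9 + 16*exp(5*t)/9 - t*exp(2*t)/3

Characteristic equation r² - 7r + 10 = 0 factors as (r - 2)(r - 5) = 0, so r = 2, 5.
Hence u_h = C1*exp(2*t) + C2*exp(5*t).
Since exp(2*t) solves the homogeneous equation (r = 2 is a root of multiplicity 1), multiply the trial by t. Try u_p = A*t*exp(2*t). Substituting into the equation and dividing by exp(2*t) gives A = -1/3, so u_p = -t*exp(2*t)/3.
General solution: u = C1*exp(2*t) + C2*exp(5*t) - t*exp(2*t)/3.
Apply the initial conditions: u(0) = C1 + C2 = -3 and u'(0) = -1/3 + 2*C1 + 5*C2 = -1. Solving gives C1 = -43/9, C2 = 16/9.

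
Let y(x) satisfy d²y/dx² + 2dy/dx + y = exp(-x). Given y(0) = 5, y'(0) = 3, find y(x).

Characteristic equation r² + 2r + 1 = 0 has discriminant (2)² - 4·(1) = 0, so r = -1 is a repeated root.
Hence y_h = (C1 + C2*x)*exp(-x).
Since exp(-x) solves the homogeneous equation (r = -1 is a root of multiplicity 2), multiply the trial by x^2. Try y_p = A*x^2*exp(-x). Substituting into the equation and dividing by exp(-x) gives A = 1/2, so y_p = x^2*exp(-x)/2.
General solution: y = C1*exp(-x) + x^2*exp(-x)/2 + C2*x*exp(-x).
Apply the initial conditions: y(0) = C1 = 5 and y'(0) = C2 - C1 = 3. Solving gives C1 = 5, C2 = 8.

y = 5*exp(-x) + x**2*exp(-x)/2 + 8*x*exp(-x)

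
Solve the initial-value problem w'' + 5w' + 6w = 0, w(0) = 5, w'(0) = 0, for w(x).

w = -10*exp(-3*x) + 15*exp(-2*x)

Characteristic equation r² + 5r + 6 = 0 factors as (r + 3)(r + 2) = 0, so r = -3, -2.
Hence w_h = C1*exp(-3*x) + C2*exp(-2*x).
Apply the initial conditions: w(0) = C1 + C2 = 5 and w'(0) = -3*C1 - 2*C2 = 0. Solving gives C1 = -10, C2 = 15.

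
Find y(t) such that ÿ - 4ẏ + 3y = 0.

Characteristic equation r² - 4r + 3 = 0 factors as (r - 3)(r - 1) = 0, so r = 3, 1.
Hence y_h = C1*exp(3*t) + C2*exp(t).

y = C1*exp(3*t) + C2*exp(t)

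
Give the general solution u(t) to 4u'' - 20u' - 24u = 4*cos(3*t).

u = -cos(3*t)/30 - sin(3*t)/30 + C1*exp(-t) + C2*exp(6*t)

Divide through by 4: u'' - 5u' - 6u = cos(3*t).
Characteristic equation r² - 5r - 6 = 0 factors as (r + 1)(r - 6) = 0, so r = -1, 6.
Hence u_h = C1*exp(-t) + C2*exp(6*t).
Try u_p = A*cos(3*t) + B*sin(3*t). Substituting and equating the coefficients of cos(3t) and sin(3t) gives A = -1/30, B = -1/30, so u_p = -cos(3*t)/30 - sin(3*t)/30.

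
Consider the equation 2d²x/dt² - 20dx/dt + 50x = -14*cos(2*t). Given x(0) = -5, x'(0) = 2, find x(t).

x = -4058*exp(5*t)/841 - 147*cos(2*t)/841 + 140*sin(2*t)/841 + 748*t*exp(5*t)/29

Divide through by 2: x'' - 10x' + 25x = -7*cos(2*t).
Characteristic equation r² - 10r + 25 = 0 has discriminant (-10)² - 4·(25) = 0, so r = 5 is a repeated root.
Hence x_h = (C1 + C2*t)*exp(5*t).
Try x_p = A*cos(2*t) + B*sin(2*t). Substituting and equating the coefficients of cos(2t) and sin(2t) gives A = -147/841, B = 140/841, so x_p = -147*cos(2*t)/841 + 140*sin(2*t)/841.
General solution: x = -147*cos(2*t)/841 + 140*sin(2*t)/841 + C1*exp(5*t) + C2*t*exp(5*t).
Apply the initial conditions: x(0) = -147/841 + C1 = -5 and x'(0) = 280/841 + C2 + 5*C1 = 2. Solving gives C1 = -4058/841, C2 = 748/29.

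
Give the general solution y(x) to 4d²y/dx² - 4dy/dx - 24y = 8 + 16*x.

Divide through by 4: y'' - y' - 6y = 2 + 4*x.
Characteristic equation r² - r - 6 = 0 factors as (r - 3)(r + 2) = 0, so r = 3, -2.
Hence y_h = C1*exp(3*x) + C2*exp(-2*x).
For the particular solution try y_p = A0 + A1*x. Substituting and matching coefficients of each power of x gives A0 = -2/9, A1 = -2/3, so y_p = -2/9 - 2*x/3.

y = -2/9 - 2*x/3 + C1*exp(3*x) + C2*exp(-2*x)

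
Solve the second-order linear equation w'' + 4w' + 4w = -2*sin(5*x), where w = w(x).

Characteristic equation r² + 4r + 4 = 0 has discriminant (4)² - 4·(4) = 0, so r = -2 is a repeated root.
Hence w_h = (C1 + C2*x)*exp(-2*x).
Try w_p = A*cos(5*x) + B*sin(5*x). Substituting and equating the coefficients of cos(5x) and sin(5x) gives A = 40/841, B = 42/841, so w_p = 40*cos(5*x)/841 + 42*sin(5*x)/841.

w = 40*cos(5*x)/841 + 42*sin(5*x)/841 + C1*exp(-2*x) + C2*x*exp(-2*x)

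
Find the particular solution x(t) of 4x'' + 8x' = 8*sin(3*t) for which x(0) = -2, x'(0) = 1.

x = -7/6 - 19*exp(-2*t)/26 - 4*cos(3*t)/39 - 2*sin(3*t)/13

Divide through by 4: x'' + 2x' = 2*sin(3*t).
Characteristic equation r² + 2r = 0 factors as (r + 2)r = 0, so r = -2, 0.
Hence x_h = C1*exp(-2*t) + C2.
Try x_p = A*cos(3*t) + B*sin(3*t). Substituting and equating the coefficients of cos(3t) and sin(3t) gives A = -4/39, B = -2/13, so x_p = -4*cos(3*t)/39 - 2*sin(3*t)/13.
General solution: x = C2 - 4*cos(3*t)/39 - 2*sin(3*t)/13 + C1*exp(-2*t).
Apply the initial conditions: x(0) = -4/39 + C1 + C2 = -2 and x'(0) = -6/13 - 2*C1 = 1. Solving gives C1 = -19/26, C2 = -7/6.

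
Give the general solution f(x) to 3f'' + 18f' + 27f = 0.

f = C1*exp(-3*x) + C2*x*exp(-3*x)

Divide through by 3: f'' + 6f' + 9f = 0.
Characteristic equation r² + 6r + 9 = 0 has discriminant (6)² - 4·(9) = 0, so r = -3 is a repeated root.
Hence f_h = (C1 + C2*x)*exp(-3*x).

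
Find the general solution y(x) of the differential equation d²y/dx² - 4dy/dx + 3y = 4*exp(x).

Characteristic equation r² - 4r + 3 = 0 factors as (r - 3)(r - 1) = 0, so r = 3, 1.
Hence y_h = C1*exp(3*x) + C2*exp(x).
Since exp(x) solves the homogeneous equation (r = 1 is a root of multiplicity 1), multiply the trial by x. Try y_p = A*x*exp(x). Substituting into the equation and dividing by exp(x) gives A = -2, so y_p = -2*x*exp(x).

y = C1*exp(3*x) + C2*exp(x) - 2*x*exp(x)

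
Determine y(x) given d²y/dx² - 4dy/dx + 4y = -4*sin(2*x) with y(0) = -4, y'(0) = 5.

y = -7*exp(2*x)/2 - cos(2*x)/2 + 12*x*exp(2*x)

Characteristic equation r² - 4r + 4 = 0 has discriminant (-4)² - 4·(4) = 0, so r = 2 is a repeated root.
Hence y_h = (C1 + C2*x)*exp(2*x).
Try y_p = A*cos(2*x) + B*sin(2*x). Substituting and equating the coefficients of cos(2x) and sin(2x) gives A = -1/2, B = 0, so y_p = -cos(2*x)/2.
General solution: y = -cos(2*x)/2 + C1*exp(2*x) + C2*x*exp(2*x).
Apply the initial conditions: y(0) = -1/2 + C1 = -4 and y'(0) = C2 + 2*C1 = 5. Solving gives C1 = -7/2, C2 = 12.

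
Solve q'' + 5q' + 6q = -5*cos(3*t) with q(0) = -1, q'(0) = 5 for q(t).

q = -25*sin(3*t)/78 - 23*exp(-3*t)/6 + 5*cos(3*t)/78 + 36*exp(-2*t)/13

Characteristic equation r² + 5r + 6 = 0 factors as (r + 3)(r + 2) = 0, so r = -3, -2.
Hence q_h = C1*exp(-3*t) + C2*exp(-2*t).
Try q_p = A*cos(3*t) + B*sin(3*t). Substituting and equating the coefficients of cos(3t) and sin(3t) gives A = 5/78, B = -25/78, so q_p = -25*sin(3*t)/78 + 5*cos(3*t)/78.
General solution: q = -25*sin(3*t)/78 + 5*cos(3*t)/78 + C1*exp(-3*t) + C2*exp(-2*t).
Apply the initial conditions: q(0) = 5/78 + C1 + C2 = -1 and q'(0) = -25/26 - 3*C1 - 2*C2 = 5. Solving gives C1 = -23/6, C2 = 36/13.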